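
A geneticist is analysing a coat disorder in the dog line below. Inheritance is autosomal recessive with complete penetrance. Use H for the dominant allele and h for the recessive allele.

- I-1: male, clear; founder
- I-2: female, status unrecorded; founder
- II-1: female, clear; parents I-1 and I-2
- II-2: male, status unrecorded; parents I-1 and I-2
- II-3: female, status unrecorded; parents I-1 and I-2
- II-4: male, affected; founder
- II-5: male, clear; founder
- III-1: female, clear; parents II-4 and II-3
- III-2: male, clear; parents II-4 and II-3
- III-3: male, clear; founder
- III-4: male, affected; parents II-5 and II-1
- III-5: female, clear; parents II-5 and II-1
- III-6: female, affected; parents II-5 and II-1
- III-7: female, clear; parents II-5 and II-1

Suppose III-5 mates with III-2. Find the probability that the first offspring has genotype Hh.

II-5 is clear so carries H and passed h to III-4 (hh), so II-5 is Hh.
II-1 is clear so carries H and passed h to III-4 (hh), so II-1 is Hh.
III-5 is a clear offspring of II-5 (Hh) × II-1 (Hh), whose cross gives 1/4 HH : 1/2 Hh : 1/4 hh; conditioning on being clear, III-5 is HH with probability 1/3, Hh with probability 2/3.
III-2 is clear so carries H and received h from II-4 (hh), so III-2 is Hh.
Summing over parental genotype combinations, P(offspring has genotype Hh) = 1/3·1/2 + 2/3·1/2 = 1/2.

1/2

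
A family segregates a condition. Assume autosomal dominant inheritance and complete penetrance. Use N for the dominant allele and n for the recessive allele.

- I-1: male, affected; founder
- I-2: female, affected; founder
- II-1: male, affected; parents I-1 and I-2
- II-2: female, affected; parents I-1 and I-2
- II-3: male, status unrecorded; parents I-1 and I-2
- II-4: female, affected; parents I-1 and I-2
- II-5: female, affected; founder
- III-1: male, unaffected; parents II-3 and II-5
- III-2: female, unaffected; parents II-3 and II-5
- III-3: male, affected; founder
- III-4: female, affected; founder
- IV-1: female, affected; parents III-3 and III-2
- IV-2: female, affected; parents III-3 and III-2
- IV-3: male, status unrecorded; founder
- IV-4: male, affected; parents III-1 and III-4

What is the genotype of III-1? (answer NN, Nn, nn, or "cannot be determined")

III-1 is unaffected, so III-1 is nn.

nn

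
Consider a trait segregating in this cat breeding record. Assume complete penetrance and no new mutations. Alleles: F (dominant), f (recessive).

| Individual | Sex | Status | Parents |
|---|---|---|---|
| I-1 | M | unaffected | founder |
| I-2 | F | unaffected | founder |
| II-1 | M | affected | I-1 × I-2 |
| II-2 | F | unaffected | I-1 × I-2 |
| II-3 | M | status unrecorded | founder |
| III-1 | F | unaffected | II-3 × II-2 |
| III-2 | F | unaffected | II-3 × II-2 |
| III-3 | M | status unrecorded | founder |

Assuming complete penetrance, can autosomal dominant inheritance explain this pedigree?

No

Under autosomal dominant, II-1 (affected, male) cannot arise from I-1 (unaffected) × I-2 (unaffected).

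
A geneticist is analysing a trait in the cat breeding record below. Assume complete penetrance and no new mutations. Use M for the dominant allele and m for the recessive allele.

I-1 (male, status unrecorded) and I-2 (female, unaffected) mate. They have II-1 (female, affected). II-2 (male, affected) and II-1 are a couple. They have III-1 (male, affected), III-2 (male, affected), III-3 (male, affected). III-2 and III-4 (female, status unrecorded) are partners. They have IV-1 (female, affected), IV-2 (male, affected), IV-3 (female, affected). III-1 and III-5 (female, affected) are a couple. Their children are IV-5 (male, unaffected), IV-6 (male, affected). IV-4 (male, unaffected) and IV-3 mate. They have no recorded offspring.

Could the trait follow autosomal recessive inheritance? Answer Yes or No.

Under autosomal recessive, IV-5 (unaffected, male) cannot arise from III-1 (affected) × III-5 (affected).

No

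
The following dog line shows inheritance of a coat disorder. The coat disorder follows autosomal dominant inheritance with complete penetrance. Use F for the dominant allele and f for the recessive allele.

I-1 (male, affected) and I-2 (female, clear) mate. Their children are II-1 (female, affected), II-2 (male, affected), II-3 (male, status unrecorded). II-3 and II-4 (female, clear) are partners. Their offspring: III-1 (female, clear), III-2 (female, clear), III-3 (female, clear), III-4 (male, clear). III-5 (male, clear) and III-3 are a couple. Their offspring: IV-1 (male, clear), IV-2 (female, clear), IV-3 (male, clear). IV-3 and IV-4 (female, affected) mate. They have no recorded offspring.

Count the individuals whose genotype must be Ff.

2

Obligate heterozygotes: II-1 is affected so carries F and received f from I-2 (ff), so II-1 is Ff; II-2 is affected so carries F and received f from I-2 (ff), so II-2 is Ff.
Every other individual is either homozygous by phenotype or has at least one consistent homozygous assignment, so the count is 2.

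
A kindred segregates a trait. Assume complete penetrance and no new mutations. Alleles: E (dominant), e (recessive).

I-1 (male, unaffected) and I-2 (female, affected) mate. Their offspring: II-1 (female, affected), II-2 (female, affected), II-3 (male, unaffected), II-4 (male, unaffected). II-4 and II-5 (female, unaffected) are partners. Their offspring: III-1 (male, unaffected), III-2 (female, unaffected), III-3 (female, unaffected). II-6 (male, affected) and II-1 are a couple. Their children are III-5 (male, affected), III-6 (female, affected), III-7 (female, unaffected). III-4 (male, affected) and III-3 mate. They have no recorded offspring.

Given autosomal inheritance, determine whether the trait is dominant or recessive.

dominant

II-6 and II-1 are both affected yet have an unaffected child III-7. Under a recessive model two affected parents are homozygous and every child would be affected, so the trait cannot be recessive.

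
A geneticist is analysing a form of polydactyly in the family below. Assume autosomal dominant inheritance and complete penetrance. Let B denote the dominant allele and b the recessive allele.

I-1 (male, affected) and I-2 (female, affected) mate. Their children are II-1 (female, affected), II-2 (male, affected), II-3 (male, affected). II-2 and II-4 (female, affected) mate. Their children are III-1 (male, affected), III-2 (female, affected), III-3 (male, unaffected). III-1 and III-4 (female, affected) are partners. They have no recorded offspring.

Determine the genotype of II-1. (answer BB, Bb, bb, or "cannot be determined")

cannot be determined

II-1's phenotype allows BB or Bb, and no parent or child forces a single allele at both positions; consistent genotype assignments exist with II-1 as BB or Bb.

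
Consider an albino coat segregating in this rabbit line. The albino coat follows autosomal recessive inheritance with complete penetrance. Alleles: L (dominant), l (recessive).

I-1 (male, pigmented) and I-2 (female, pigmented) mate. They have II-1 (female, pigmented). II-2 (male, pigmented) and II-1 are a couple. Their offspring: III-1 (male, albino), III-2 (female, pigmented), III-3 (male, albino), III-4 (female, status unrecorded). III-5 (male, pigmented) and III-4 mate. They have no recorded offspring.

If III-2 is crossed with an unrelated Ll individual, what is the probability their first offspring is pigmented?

5/6

II-2 is pigmented so carries L and passed l to III-1 (ll), so II-2 is Ll.
II-1 is pigmented so carries L and passed l to III-1 (ll), so II-1 is Ll.
III-2 is a pigmented offspring of II-2 (Ll) × II-1 (Ll), whose cross gives 1/4 LL : 1/2 Ll : 1/4 ll; conditioning on being pigmented, III-2 is LL with probability 1/3, Ll with probability 2/3.
Summing over parental genotype combinations, P(offspring is pigmented) = 1/3·1 + 2/3·3/4 = 5/6.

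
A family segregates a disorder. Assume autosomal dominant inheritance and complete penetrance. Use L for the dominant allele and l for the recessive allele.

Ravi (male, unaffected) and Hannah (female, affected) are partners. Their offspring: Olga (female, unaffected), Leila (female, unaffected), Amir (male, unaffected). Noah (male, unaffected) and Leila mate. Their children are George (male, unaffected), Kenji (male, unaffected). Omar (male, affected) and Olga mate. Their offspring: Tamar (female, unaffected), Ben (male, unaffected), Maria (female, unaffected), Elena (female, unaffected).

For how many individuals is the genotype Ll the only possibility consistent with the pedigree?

Obligate heterozygotes: Hannah is affected so carries L and passed l to Olga (ll), so Hannah is Ll; Omar is affected so carries L and passed l to Tamar (ll), so Omar is Ll.
Every other individual is either homozygous by phenotype or has at least one consistent homozygous assignment, so the count is 2.

2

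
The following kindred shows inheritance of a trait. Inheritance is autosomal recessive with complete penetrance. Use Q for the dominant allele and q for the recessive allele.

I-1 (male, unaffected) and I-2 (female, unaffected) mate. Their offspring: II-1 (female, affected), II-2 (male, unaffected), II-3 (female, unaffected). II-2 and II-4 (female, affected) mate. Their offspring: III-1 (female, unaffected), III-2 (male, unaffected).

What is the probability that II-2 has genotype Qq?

I-1 is unaffected so carries Q and passed q to II-1 (qq), so I-1 is Qq.
I-2 is unaffected so carries Q and passed q to II-1 (qq), so I-2 is Qq.
Their cross gives offspring ratios 1/4 QQ : 1/2 Qq : 1/4 qq. Conditioning on II-2 being unaffected, P(Qq) = 1/2 / 3/4 = 2/3 before taking II-2's own offspring into account.
II-4 is affected, so II-4 is qq.
Now use II-2's offspring. Probability of each recorded status — unaffected daughter III-1: 1/2 if II-2 is Qq, 1 if QQ; unaffected son III-2: 1/2 if II-2 is Qq, 1 if QQ.
Bayes: P(Qq) = 2/3·1/4 / (2/3·1/4 + 1/3·1) = 1/3.

1/3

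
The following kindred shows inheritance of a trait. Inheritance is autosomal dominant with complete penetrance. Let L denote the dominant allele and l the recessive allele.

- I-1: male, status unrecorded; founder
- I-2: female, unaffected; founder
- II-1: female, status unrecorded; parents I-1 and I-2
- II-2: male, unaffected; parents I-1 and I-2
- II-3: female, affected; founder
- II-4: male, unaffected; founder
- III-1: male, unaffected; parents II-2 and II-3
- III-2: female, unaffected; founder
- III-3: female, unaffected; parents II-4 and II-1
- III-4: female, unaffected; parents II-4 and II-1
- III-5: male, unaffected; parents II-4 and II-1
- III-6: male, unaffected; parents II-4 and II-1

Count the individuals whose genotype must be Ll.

1

Obligate heterozygotes: II-3 is affected so carries L and passed l to III-1 (ll), so II-3 is Ll.
Every other individual is either homozygous by phenotype or has at least one consistent homozygous assignment, so the count is 1.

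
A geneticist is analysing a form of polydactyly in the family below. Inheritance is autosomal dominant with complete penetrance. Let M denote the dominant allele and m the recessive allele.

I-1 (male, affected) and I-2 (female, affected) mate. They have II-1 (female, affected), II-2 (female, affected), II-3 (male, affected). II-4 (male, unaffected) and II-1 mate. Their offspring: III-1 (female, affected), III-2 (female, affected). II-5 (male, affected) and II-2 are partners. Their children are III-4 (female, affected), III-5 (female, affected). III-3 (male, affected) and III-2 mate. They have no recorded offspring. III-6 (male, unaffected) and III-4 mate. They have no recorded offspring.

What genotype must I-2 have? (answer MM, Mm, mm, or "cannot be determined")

I-2's phenotype allows MM or Mm, and no parent or child forces a single allele at both positions; consistent genotype assignments exist with I-2 as MM or Mm.

cannot be determined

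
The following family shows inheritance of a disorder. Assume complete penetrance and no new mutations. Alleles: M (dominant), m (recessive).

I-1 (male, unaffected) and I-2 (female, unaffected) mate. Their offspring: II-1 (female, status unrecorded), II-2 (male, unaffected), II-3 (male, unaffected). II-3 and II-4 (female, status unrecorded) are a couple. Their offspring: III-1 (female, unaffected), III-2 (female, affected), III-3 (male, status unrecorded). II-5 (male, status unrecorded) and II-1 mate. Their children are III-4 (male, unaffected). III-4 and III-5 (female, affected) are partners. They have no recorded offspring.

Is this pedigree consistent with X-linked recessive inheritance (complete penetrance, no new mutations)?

Under X-linked recessive, III-2 (affected, female) cannot arise from II-3 (unaffected) × II-4 (unrecorded).

No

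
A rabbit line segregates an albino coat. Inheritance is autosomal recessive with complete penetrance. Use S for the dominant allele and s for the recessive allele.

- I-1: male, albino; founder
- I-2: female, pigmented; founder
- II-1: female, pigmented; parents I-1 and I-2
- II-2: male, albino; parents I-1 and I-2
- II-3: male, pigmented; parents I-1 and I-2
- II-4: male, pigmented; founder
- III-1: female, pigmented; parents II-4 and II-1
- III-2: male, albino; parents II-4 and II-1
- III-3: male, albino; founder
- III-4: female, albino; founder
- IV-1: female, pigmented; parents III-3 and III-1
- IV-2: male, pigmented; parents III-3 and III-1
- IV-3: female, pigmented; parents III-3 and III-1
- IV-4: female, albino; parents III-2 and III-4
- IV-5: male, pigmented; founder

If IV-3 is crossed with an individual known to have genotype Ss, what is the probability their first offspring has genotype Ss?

IV-3 is pigmented so carries S and received s from III-3 (ss), so IV-3 is Ss.
The cross gives 1/4 SS : 1/2 Ss : 1/4 ss, so P(offspring has genotype Ss) = 1/2.

1/2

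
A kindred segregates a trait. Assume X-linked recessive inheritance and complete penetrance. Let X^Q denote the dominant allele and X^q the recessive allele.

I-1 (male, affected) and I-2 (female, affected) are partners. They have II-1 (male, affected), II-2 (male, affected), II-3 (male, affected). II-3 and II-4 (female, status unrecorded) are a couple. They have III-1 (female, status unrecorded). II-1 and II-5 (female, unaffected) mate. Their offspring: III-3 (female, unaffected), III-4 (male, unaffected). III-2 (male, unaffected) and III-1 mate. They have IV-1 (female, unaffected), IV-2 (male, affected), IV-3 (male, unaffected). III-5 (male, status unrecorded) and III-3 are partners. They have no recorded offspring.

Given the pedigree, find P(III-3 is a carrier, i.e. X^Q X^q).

III-3 is unaffected so carries Q and received q from II-1 (X^q Y), so III-3 is X^Q X^q, giving P(X^Q X^q) = 1.

1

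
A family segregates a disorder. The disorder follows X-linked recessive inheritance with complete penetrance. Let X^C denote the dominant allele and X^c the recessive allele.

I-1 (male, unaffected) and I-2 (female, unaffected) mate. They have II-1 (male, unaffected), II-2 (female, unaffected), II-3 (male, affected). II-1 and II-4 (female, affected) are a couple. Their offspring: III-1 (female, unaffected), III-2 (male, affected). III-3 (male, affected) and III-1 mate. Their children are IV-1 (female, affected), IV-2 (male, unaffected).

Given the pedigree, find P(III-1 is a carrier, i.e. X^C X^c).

III-1 is unaffected so carries C and received c from II-4 (X^c X^c), so III-1 is X^C X^c, giving P(X^C X^c) = 1.

1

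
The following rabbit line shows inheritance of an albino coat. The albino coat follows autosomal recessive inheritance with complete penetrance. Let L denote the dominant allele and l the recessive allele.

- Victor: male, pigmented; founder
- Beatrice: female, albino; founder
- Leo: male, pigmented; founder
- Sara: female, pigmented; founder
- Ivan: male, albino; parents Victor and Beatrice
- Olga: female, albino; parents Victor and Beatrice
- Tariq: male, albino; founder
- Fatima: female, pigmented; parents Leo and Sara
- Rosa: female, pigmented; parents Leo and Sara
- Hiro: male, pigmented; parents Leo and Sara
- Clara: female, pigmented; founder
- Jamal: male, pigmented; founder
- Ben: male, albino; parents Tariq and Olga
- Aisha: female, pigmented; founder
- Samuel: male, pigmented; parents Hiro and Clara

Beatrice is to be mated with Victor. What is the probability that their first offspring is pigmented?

Beatrice is albino, so Beatrice is ll.
Victor is pigmented so carries L and passed l to Ivan (ll), so Victor is Ll.
The cross gives 1/2 Ll : 1/2 ll, so P(offspring is pigmented) = 1/2.

1/2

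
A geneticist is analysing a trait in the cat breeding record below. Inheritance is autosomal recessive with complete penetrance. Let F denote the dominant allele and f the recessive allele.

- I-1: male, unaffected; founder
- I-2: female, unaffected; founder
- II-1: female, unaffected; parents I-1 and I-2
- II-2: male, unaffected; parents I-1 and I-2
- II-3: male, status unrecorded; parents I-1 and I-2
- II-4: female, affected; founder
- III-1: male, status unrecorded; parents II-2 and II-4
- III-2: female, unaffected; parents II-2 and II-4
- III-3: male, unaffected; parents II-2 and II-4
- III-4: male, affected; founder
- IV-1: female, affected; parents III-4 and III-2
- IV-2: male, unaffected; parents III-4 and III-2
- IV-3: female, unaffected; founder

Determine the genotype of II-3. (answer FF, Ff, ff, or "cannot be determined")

II-3's phenotype is unrecorded, and no parent or child forces a single allele at both positions; consistent genotype assignments exist with II-3 as FF or Ff or ff.

cannot be determined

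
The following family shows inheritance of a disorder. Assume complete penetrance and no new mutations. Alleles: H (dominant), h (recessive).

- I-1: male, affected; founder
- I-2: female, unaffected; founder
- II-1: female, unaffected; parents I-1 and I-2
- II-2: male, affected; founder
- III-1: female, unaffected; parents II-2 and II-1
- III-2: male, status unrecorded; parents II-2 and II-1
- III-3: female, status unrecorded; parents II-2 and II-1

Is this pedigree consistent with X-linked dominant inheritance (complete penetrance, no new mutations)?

No

Under X-linked dominant, II-1 (unaffected, female) cannot arise from I-1 (affected) × I-2 (unaffected).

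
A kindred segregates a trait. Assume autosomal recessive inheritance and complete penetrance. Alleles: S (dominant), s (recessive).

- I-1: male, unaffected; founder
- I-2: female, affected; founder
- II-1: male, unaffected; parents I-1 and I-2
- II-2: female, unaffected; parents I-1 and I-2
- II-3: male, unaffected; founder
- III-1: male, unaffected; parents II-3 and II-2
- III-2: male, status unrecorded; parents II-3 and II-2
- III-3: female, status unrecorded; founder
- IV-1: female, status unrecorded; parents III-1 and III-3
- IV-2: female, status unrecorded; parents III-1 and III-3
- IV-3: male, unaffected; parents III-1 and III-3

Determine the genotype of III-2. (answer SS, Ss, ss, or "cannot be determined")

cannot be determined

III-2's phenotype is unrecorded, and no parent or child forces a single allele at both positions; consistent genotype assignments exist with III-2 as SS or Ss or ss.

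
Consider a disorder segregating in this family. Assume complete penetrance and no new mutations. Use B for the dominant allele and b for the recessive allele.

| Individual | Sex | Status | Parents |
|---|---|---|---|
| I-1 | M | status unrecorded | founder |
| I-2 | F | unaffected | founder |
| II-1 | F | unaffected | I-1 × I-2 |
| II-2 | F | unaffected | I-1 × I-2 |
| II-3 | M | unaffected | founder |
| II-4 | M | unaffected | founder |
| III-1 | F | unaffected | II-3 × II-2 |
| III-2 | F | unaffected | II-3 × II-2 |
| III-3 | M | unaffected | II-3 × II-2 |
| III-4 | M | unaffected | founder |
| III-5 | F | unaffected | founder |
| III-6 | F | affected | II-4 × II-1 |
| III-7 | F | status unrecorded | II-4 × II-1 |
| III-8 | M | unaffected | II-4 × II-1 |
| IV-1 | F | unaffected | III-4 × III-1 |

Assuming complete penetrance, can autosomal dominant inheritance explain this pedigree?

No

Under autosomal dominant, III-6 (affected, female) cannot arise from II-4 (unaffected) × II-1 (unaffected).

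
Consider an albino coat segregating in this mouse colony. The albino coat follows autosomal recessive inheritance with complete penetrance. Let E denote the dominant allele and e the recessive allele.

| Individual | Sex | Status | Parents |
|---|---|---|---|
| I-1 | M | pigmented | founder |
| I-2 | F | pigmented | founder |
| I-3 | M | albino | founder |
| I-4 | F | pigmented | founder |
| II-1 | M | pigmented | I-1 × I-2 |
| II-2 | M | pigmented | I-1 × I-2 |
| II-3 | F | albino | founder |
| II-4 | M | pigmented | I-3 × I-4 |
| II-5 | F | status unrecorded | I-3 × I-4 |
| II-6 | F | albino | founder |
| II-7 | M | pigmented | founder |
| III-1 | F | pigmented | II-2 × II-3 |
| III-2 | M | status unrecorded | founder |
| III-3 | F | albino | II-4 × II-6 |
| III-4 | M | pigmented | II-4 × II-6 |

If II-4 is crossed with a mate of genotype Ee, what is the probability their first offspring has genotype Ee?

1/2

II-4 is pigmented so carries E and received e from I-3 (ee), so II-4 is Ee.
The cross gives 1/4 EE : 1/2 Ee : 1/4 ee, so P(offspring has genotype Ee) = 1/2.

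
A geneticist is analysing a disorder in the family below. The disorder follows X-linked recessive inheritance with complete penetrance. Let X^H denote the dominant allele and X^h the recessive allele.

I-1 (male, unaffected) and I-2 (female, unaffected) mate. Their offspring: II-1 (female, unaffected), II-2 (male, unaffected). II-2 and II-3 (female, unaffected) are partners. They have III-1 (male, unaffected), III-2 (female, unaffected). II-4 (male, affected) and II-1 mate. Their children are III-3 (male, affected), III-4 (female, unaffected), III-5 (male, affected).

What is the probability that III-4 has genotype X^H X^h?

III-4 is unaffected so carries H and received h from II-4 (X^h Y), so III-4 is X^H X^h, giving P(X^H X^h) = 1.

1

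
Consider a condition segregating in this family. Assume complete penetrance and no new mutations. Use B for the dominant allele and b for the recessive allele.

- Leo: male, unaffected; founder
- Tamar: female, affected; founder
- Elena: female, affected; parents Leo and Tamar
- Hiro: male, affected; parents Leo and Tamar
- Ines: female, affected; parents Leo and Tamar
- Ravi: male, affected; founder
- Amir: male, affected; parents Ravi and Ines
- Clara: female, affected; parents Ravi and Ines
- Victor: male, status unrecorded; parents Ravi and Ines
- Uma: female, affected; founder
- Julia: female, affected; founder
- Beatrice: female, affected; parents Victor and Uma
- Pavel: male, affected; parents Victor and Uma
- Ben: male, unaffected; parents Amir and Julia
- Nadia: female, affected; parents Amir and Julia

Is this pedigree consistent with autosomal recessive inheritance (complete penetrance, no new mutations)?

Under autosomal recessive, Ben (unaffected, male) cannot arise from Amir (affected) × Julia (affected).

No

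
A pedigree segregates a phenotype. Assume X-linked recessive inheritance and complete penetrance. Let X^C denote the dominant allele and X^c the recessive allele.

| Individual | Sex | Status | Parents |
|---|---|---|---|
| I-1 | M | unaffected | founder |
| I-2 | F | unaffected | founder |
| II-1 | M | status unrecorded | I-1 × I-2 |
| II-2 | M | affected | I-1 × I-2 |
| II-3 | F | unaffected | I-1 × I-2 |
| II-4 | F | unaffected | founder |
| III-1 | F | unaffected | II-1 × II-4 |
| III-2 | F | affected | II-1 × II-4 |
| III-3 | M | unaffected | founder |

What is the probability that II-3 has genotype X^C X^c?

1/2

I-1 is unaffected, so I-1 is X^C Y.
I-2 is unaffected so carries C and passed c to II-1 (X^c Y), so I-2 is X^C X^c.
Their cross gives offspring ratios 1/2 X^C X^C : 1/2 X^C X^c. Conditioning on II-3 being unaffected, P(X^C X^c) = 1/2 / 1 = 1/2.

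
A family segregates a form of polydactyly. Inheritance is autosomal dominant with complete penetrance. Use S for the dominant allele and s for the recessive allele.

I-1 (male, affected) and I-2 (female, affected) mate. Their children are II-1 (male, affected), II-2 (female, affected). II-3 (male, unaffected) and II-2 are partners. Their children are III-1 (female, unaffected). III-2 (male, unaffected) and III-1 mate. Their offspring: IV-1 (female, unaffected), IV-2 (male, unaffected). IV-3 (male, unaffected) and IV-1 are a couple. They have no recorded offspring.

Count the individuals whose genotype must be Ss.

1

Obligate heterozygotes: II-2 is affected so carries S and passed s to III-1 (ss), so II-2 is Ss.
Every other individual is either homozygous by phenotype or has at least one consistent homozygous assignment, so the count is 1.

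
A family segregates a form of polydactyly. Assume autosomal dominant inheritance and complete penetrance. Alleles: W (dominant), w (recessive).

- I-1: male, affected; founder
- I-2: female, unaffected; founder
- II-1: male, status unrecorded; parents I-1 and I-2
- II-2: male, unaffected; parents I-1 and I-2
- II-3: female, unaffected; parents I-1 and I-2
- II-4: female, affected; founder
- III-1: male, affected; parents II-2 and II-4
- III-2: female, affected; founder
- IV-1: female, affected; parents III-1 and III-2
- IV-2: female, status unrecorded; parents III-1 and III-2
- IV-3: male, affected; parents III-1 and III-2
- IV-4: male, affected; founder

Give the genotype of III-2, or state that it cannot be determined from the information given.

cannot be determined

III-2's phenotype allows WW or Ww, and no parent or child forces a single allele at both positions; consistent genotype assignments exist with III-2 as WW or Ww.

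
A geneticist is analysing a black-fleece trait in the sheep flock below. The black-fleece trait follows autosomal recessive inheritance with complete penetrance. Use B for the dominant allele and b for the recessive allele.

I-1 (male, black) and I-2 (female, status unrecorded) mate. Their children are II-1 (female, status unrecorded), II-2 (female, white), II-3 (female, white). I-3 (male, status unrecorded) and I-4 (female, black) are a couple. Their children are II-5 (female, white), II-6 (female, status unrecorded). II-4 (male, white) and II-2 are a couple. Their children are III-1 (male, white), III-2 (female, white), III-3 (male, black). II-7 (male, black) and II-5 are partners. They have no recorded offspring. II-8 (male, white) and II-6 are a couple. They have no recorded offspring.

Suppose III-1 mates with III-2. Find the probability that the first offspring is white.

8/9

II-4 is white so carries B and passed b to III-3 (bb), so II-4 is Bb.
II-2 is white so carries B and received b from I-1 (bb), so II-2 is Bb.
III-1 is a white offspring of II-4 (Bb) × II-2 (Bb), whose cross gives 1/4 BB : 1/2 Bb : 1/4 bb; conditioning on being white, III-1 is BB with probability 1/3, Bb with probability 2/3.
III-2 is a white offspring of II-4 (Bb) × II-2 (Bb), whose cross gives 1/4 BB : 1/2 Bb : 1/4 bb; conditioning on being white, III-2 is BB with probability 1/3, Bb with probability 2/3.
Summing over parental genotype combinations, P(offspring is white) = 1/9·1 + 2/9·1 + 2/9·1 + 4/9·3/4 = 8/9.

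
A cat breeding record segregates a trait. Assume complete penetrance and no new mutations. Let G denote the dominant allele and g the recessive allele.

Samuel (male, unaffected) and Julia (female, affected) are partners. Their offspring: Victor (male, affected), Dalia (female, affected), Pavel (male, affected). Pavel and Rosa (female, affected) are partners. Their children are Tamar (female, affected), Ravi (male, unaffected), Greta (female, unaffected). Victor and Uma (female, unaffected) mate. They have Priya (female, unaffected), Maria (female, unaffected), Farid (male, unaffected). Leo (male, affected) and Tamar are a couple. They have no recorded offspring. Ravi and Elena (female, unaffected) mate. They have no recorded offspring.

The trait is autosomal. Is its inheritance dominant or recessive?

Pavel and Rosa are both affected yet have an unaffected child Ravi. Under a recessive model two affected parents are homozygous and every child would be affected, so the trait cannot be recessive.

dominant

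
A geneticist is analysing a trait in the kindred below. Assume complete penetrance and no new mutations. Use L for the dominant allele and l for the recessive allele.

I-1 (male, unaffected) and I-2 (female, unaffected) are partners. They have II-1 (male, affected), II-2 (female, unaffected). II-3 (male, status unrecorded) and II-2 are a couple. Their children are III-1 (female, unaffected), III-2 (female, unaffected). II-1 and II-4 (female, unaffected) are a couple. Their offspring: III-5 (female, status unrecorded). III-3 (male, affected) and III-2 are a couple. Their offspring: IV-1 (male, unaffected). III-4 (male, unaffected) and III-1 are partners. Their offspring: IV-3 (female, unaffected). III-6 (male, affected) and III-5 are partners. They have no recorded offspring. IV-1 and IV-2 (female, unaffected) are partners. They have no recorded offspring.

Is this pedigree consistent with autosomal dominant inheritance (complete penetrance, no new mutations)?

No

Under autosomal dominant, II-1 (affected, male) cannot arise from I-1 (unaffected) × I-2 (unaffected).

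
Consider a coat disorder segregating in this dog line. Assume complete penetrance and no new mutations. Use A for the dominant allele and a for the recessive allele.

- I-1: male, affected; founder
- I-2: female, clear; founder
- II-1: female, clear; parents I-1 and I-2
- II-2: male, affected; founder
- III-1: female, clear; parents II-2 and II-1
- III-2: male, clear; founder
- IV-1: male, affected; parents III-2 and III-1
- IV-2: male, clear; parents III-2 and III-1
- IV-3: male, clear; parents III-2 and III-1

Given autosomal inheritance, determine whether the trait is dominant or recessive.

recessive

III-2 and III-1 are both clear yet have an affected child IV-1. Under dominance, an affected child requires at least one affected parent, so the trait cannot be dominant.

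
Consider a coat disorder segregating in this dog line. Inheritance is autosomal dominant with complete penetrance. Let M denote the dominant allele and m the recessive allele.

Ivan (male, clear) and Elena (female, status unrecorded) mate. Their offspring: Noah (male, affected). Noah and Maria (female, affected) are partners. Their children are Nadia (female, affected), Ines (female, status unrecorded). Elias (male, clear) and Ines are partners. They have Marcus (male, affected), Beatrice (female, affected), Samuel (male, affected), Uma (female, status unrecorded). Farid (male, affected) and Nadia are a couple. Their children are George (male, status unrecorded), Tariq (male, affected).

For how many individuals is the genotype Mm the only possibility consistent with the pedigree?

4

Obligate heterozygotes: Noah is affected so carries M and received m from Ivan (mm), so Noah is Mm; Marcus is affected so carries M and received m from Elias (mm), so Marcus is Mm; Beatrice is affected so carries M and received m from Elias (mm), so Beatrice is Mm; Samuel is affected so carries M and received m from Elias (mm), so Samuel is Mm.
Every other individual is either homozygous by phenotype or has at least one consistent homozygous assignment, so the count is 4.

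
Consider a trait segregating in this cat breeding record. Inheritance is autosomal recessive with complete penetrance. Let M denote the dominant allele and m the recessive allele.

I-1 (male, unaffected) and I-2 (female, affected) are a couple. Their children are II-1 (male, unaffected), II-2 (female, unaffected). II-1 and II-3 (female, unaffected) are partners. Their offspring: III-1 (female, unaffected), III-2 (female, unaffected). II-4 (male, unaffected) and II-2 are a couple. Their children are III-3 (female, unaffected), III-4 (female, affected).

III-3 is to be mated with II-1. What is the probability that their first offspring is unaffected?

5/6

II-4 is unaffected so carries M and passed m to III-4 (mm), so II-4 is Mm.
II-2 is unaffected so carries M and received m from I-2 (mm), so II-2 is Mm.
III-3 is an unaffected offspring of II-4 (Mm) × II-2 (Mm), whose cross gives 1/4 MM : 1/2 Mm : 1/4 mm; conditioning on being unaffected, III-3 is MM with probability 1/3, Mm with probability 2/3.
II-1 is unaffected so carries M and received m from I-2 (mm), so II-1 is Mm.
Summing over parental genotype combinations, P(offspring is unaffected) = 1/3·1 + 2/3·3/4 = 5/6.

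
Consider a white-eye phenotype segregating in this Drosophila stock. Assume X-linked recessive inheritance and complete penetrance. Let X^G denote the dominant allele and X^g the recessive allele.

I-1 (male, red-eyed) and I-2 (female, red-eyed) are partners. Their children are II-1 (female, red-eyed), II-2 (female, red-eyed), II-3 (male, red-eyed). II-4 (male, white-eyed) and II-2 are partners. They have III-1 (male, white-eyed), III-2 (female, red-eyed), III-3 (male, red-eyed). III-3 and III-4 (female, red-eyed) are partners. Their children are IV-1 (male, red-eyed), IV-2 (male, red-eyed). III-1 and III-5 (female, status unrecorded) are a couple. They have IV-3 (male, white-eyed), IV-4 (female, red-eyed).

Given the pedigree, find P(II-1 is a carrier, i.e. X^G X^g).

1/2

I-1 is red-eyed, so I-1 is X^G Y.
I-2 is red-eyed so carries G and passed g to II-2 (X^G X^g, whose G came from I-1), so I-2 is X^G X^g.
Their cross gives offspring ratios 1/2 X^G X^G : 1/2 X^G X^g. Conditioning on II-1 being red-eyed, P(X^G X^g) = 1/2 / 1 = 1/2.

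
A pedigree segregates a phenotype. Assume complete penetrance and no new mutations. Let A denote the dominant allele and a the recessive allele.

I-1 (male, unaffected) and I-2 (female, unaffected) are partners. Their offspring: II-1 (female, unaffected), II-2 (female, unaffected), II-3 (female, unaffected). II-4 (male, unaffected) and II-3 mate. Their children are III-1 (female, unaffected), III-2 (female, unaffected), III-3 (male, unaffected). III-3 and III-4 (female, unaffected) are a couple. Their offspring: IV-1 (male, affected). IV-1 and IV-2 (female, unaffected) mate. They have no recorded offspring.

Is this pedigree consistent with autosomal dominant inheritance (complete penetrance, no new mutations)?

No

Under autosomal dominant, IV-1 (affected, male) cannot arise from III-3 (unaffected) × III-4 (unaffected).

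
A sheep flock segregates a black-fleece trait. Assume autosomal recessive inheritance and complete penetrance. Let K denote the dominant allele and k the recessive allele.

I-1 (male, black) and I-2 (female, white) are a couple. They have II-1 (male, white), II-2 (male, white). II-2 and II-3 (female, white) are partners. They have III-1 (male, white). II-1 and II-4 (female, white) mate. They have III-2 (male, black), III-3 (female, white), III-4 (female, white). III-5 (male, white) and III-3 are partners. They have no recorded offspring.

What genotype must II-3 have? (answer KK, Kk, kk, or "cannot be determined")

II-3's phenotype allows KK or Kk, and no parent or child forces a single allele at both positions; consistent genotype assignments exist with II-3 as KK or Kk.

cannot be determined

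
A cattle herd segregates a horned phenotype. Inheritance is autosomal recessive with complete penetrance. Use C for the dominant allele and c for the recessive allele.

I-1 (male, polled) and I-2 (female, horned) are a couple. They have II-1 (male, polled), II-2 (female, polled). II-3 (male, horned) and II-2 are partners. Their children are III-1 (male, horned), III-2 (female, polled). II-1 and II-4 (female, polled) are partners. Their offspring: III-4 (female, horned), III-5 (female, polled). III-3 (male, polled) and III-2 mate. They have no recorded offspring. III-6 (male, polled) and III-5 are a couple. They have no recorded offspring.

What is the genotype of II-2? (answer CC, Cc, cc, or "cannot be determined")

From phenotype alone, II-2 is CC or Cc.
II-2 is polled so carries C and received c from I-2 (cc), so II-2 is Cc.

Cc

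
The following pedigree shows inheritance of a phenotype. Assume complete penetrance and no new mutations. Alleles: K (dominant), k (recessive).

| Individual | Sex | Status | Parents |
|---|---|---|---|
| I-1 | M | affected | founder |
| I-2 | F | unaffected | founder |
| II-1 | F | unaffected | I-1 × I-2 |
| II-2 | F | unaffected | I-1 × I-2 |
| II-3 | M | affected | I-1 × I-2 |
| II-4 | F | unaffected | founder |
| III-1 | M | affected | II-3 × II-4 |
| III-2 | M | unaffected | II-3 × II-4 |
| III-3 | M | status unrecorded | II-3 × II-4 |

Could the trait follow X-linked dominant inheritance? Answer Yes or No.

No

Under X-linked dominant, II-1 (unaffected, female) cannot arise from I-1 (affected) × I-2 (unaffected).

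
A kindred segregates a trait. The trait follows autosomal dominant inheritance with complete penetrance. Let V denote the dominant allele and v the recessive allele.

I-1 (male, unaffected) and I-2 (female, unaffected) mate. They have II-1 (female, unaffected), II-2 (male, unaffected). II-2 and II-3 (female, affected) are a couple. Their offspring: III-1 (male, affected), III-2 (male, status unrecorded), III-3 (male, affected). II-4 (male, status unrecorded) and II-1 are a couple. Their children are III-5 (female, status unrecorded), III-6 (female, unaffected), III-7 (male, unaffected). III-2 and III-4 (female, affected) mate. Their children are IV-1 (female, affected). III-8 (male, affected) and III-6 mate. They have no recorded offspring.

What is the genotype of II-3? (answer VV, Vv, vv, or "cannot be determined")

II-3's phenotype allows VV or Vv, and no parent or child forces a single allele at both positions; consistent genotype assignments exist with II-3 as VV or Vv.

cannot be determined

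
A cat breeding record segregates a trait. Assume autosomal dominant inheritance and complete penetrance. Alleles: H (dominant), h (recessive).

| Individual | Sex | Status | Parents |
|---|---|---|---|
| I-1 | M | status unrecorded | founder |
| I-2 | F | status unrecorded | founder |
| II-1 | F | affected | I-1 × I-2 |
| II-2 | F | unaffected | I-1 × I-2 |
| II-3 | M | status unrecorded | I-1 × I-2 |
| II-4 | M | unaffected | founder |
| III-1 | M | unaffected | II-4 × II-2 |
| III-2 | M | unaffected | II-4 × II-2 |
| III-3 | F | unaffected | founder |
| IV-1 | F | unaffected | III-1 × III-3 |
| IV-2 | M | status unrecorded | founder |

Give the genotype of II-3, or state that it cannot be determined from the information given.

II-3's phenotype is unrecorded, and no parent or child forces a single allele at both positions; consistent genotype assignments exist with II-3 as HH or Hh or hh.

cannot be determined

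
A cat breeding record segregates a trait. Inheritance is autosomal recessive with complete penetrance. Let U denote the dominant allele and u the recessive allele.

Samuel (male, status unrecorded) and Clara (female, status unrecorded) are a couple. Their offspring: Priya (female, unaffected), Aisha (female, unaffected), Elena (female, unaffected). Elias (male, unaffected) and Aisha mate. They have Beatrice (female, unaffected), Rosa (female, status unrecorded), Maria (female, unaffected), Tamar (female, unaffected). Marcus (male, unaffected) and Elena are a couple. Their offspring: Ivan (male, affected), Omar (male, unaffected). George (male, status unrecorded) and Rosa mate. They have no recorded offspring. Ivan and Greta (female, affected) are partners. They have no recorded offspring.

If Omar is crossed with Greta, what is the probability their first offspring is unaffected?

2/3

Marcus is unaffected so carries U and passed u to Ivan (uu), so Marcus is Uu.
Elena is unaffected so carries U and passed u to Ivan (uu), so Elena is Uu.
Omar is an unaffected offspring of Marcus (Uu) × Elena (Uu), whose cross gives 1/4 UU : 1/2 Uu : 1/4 uu; conditioning on being unaffected, Omar is UU with probability 1/3, Uu with probability 2/3.
Greta is affected, so Greta is uu.
Summing over parental genotype combinations, P(offspring is unaffected) = 1/3·1 + 2/3·1/2 = 2/3.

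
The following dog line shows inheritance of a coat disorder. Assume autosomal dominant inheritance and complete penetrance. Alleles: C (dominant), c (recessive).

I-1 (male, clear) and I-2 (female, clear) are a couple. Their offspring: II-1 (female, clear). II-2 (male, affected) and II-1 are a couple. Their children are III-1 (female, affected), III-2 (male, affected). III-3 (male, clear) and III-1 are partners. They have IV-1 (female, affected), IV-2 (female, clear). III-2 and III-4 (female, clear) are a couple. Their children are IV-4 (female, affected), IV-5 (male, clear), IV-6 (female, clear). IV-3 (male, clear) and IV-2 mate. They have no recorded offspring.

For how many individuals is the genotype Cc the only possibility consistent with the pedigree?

4

Obligate heterozygotes: III-1 is affected so carries C and received c from II-1 (cc), so III-1 is Cc; III-2 is affected so carries C and received c from II-1 (cc), so III-2 is Cc; IV-1 is affected so carries C and received c from III-3 (cc), so IV-1 is Cc; IV-4 is affected so carries C and received c from III-4 (cc), so IV-4 is Cc.
Every other individual is either homozygous by phenotype or has at least one consistent homozygous assignment, so the count is 4.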